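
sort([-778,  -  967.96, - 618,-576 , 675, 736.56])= [  -  967.96,- 778,  -  618,- 576, 675, 736.56 ] 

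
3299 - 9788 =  - 6489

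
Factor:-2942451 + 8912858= 5970407 = 281^1*21247^1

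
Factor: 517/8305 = 5^( - 1)*47^1*151^( - 1) =47/755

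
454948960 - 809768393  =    -  354819433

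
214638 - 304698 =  - 90060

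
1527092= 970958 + 556134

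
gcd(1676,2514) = 838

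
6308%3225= 3083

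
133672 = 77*1736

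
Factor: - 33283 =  - 83^1*401^1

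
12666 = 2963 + 9703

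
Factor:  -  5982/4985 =- 2^1*3^1*5^( -1 ) =-6/5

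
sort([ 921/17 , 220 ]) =[ 921/17,220]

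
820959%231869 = 125352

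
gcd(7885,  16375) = 5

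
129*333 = 42957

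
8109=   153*53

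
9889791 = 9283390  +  606401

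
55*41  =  2255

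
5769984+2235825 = 8005809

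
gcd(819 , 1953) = 63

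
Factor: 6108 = 2^2*3^1*509^1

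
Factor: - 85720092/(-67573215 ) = 2^2*3^ ( - 1)*5^( - 1 )*17^(-1 )*19^(-1)*4649^( - 1 )*7143341^1 = 28573364/22524405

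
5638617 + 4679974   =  10318591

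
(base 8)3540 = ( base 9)2527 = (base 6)12424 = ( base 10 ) 1888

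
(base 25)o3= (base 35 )h8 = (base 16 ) 25B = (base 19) 1ce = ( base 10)603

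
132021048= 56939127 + 75081921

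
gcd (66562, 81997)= 1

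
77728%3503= 662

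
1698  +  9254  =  10952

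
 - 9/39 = -1 + 10/13 = -0.23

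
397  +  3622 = 4019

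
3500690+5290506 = 8791196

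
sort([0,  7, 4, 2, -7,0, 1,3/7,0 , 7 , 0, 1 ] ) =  [ - 7,0,0,0, 0, 3/7, 1,1, 2,  4,7,7] 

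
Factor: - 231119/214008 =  - 2^( - 3 )*3^( - 1 )*7^1*37^ ( - 1 )*137^1 = - 959/888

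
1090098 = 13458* 81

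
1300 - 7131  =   - 5831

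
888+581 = 1469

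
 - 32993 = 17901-50894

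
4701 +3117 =7818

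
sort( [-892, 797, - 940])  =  [ - 940, - 892, 797 ]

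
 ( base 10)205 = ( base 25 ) 85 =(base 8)315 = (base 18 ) B7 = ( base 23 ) 8l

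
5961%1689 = 894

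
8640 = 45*192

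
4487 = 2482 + 2005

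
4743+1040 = 5783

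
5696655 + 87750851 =93447506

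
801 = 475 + 326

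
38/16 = 2 + 3/8=2.38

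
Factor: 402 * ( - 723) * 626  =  - 181944396   =  -2^2*3^2 *67^1 *241^1*313^1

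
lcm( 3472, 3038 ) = 24304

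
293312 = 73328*4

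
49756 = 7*7108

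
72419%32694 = 7031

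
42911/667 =42911/667= 64.33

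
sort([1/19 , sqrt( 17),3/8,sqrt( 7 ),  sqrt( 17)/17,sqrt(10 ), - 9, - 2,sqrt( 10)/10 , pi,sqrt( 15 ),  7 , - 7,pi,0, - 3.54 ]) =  [ -9, - 7, - 3.54, - 2,0,1/19,sqrt( 17) /17,sqrt(10)/10,3/8 , sqrt( 7),pi, pi , sqrt( 10) , sqrt ( 15),sqrt( 17),7 ]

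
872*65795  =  57373240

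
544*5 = 2720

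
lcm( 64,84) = 1344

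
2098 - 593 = 1505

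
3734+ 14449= 18183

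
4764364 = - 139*( - 34276 )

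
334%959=334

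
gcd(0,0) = 0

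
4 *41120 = 164480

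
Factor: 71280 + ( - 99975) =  - 28695 = - 3^1*5^1*1913^1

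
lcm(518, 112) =4144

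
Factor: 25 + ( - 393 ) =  - 2^4 * 23^1=- 368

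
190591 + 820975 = 1011566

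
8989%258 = 217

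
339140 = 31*10940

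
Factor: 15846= 2^1*3^1*19^1 * 139^1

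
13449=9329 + 4120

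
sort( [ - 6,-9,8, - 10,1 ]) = [ - 10 , - 9, - 6, 1 , 8] 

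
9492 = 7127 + 2365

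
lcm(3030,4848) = 24240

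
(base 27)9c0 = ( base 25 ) b0a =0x1AE5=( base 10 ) 6885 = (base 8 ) 15345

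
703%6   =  1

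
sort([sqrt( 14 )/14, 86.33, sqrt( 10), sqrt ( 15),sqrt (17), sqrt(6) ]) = [ sqrt(14 )/14,sqrt(6), sqrt( 10 ),sqrt(15 ),sqrt( 17 ),86.33 ]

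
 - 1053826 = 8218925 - 9272751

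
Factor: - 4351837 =- 7^2*88813^1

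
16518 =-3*( - 5506)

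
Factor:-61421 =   -  17^1 * 3613^1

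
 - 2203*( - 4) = 8812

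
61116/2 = 30558 =30558.00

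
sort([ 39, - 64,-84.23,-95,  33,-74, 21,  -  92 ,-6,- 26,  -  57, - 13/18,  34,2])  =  [ - 95 , - 92, - 84.23, - 74, - 64, - 57, - 26,-6, - 13/18, 2,  21,  33, 34,39 ]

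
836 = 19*44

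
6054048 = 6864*882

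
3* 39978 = 119934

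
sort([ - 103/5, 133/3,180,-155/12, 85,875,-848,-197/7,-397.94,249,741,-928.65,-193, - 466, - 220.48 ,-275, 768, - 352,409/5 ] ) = [ - 928.65 , -848,  -  466,-397.94 ,-352,-275, - 220.48, - 193, - 197/7 ,-103/5,  -  155/12,133/3, 409/5, 85,180,249, 741, 768, 875 ]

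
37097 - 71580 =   -  34483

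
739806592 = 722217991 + 17588601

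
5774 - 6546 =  - 772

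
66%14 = 10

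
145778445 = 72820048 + 72958397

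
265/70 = 3 + 11/14 = 3.79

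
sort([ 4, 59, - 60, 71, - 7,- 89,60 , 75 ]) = [ - 89,-60,-7, 4,59,60,71,75 ]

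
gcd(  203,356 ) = 1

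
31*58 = 1798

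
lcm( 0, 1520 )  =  0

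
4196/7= 4196/7 = 599.43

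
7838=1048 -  - 6790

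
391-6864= -6473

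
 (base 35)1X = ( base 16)44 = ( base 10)68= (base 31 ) 26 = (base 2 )1000100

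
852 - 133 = 719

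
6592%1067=190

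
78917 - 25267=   53650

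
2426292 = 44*55143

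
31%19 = 12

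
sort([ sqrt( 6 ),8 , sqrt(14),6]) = [ sqrt( 6),sqrt(14),6,8 ] 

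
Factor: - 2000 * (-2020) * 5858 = 2^7*5^4*29^1*101^2 =23666320000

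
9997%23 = 15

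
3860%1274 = 38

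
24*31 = 744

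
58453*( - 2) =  - 116906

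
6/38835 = 2/12945 = 0.00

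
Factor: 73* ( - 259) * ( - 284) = 2^2*7^1*37^1*71^1*73^1 = 5369588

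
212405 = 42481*5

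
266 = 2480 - 2214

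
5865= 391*15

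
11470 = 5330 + 6140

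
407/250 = 407/250 =1.63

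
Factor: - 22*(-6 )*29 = 2^2* 3^1*11^1*29^1=3828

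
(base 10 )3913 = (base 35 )36s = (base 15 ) 125D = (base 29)4ir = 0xf49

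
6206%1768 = 902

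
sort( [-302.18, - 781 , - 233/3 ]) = [ - 781, -302.18,  -  233/3]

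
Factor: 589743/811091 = 3^2*7^1 *11^1*19^( - 1) *23^1*37^1  *42689^ (  -  1)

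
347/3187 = 347/3187 = 0.11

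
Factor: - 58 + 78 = 20 = 2^2*5^1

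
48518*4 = 194072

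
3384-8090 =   -  4706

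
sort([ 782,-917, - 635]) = [ - 917, - 635,782 ] 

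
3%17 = 3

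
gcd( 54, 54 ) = 54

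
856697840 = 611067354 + 245630486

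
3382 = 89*38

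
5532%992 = 572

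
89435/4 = 89435/4 = 22358.75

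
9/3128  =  9/3128  =  0.00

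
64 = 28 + 36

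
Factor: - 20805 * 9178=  - 2^1 *3^1*5^1 * 13^1*19^1*73^1*353^1 = - 190948290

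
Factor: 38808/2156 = 18 = 2^1*3^2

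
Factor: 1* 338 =338 = 2^1*13^2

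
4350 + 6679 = 11029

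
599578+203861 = 803439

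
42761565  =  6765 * 6321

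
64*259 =16576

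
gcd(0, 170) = 170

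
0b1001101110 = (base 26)NO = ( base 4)21232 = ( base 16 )26e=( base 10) 622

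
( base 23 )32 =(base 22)35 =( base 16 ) 47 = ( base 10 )71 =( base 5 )241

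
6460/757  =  6460/757 = 8.53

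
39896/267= 39896/267 = 149.42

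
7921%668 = 573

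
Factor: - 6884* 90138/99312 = -25854583/4138 =- 2^( - 1)*83^1*181^1*1721^1 *2069^(  -  1)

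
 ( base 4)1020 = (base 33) 26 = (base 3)2200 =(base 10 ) 72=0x48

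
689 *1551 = 1068639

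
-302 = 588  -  890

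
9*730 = 6570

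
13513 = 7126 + 6387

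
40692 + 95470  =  136162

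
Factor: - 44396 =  - 2^2 * 11^1*1009^1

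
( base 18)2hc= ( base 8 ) 1706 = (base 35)RL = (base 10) 966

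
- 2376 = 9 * ( - 264 )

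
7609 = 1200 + 6409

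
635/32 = 635/32 = 19.84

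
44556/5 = 8911 + 1/5 =8911.20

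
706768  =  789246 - 82478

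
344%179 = 165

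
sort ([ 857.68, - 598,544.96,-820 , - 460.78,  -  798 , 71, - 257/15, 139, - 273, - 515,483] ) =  [ - 820, - 798, - 598, - 515, - 460.78, - 273, - 257/15,71, 139,483, 544.96,857.68 ]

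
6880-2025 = 4855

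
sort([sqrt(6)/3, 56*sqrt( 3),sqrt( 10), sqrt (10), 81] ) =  [ sqrt( 6 ) /3, sqrt (10 ), sqrt( 10), 81, 56*sqrt( 3)]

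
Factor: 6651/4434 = 3/2  =  2^ ( - 1)*3^1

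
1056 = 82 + 974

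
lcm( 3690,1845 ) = 3690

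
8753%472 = 257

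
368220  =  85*4332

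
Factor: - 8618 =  - 2^1*31^1* 139^1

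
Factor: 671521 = 659^1*1019^1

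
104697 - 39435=65262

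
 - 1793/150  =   - 1793/150 = - 11.95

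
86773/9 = 86773/9 = 9641.44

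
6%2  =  0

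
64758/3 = 21586 = 21586.00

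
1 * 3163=3163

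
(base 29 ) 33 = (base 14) 66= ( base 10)90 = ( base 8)132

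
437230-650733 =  - 213503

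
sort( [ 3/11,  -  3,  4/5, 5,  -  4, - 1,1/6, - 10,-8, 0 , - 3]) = [ - 10, - 8,-4, - 3, - 3 ,  -  1, 0, 1/6, 3/11 , 4/5 , 5 ]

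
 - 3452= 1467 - 4919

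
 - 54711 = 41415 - 96126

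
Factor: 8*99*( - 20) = - 15840 = - 2^5 * 3^2*5^1*11^1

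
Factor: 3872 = 2^5*11^2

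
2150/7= 2150/7=307.14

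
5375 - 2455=2920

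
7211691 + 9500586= 16712277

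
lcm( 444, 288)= 10656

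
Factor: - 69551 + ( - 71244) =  - 5^1*29^1*971^1 = - 140795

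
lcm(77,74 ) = 5698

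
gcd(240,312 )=24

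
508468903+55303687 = 563772590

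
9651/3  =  3217 = 3217.00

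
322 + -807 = -485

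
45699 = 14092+31607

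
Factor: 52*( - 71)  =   - 3692 = - 2^2*13^1 * 71^1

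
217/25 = 8 + 17/25 = 8.68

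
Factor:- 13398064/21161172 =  - 2^2*3^( - 1 )* 837379^1*1763431^(  -  1) = -3349516/5290293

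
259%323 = 259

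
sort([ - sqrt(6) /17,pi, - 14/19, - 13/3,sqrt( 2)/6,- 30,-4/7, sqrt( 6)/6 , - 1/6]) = [- 30,  -  13/3,-14/19, - 4/7,  -  1/6, - sqrt (6)/17, sqrt(2 ) /6 , sqrt(6 ) /6,pi]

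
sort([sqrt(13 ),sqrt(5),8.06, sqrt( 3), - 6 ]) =[ - 6, sqrt(3),sqrt(5), sqrt( 13 ), 8.06 ]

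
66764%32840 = 1084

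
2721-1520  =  1201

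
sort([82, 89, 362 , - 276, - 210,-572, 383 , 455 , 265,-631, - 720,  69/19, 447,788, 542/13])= [-720,-631 , -572,-276,-210,69/19,542/13, 82, 89,265,362 , 383,447, 455, 788]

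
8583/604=8583/604=14.21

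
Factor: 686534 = 2^1 *343267^1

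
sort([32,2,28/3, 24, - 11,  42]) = [- 11,2, 28/3, 24,32,  42 ]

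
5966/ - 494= - 157/13 = - 12.08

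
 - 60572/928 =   -  66+169/232 = - 65.27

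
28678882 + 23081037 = 51759919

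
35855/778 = 46+67/778 = 46.09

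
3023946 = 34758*87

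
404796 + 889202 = 1293998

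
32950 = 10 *3295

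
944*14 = 13216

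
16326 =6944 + 9382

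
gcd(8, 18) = 2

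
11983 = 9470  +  2513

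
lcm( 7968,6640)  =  39840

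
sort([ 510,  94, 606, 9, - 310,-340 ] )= [ - 340, - 310, 9 , 94, 510,606] 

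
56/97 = 56/97= 0.58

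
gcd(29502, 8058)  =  6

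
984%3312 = 984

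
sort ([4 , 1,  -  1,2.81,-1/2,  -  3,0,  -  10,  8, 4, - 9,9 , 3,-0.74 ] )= [-10, - 9, - 3, - 1, - 0.74, - 1/2, 0,  1, 2.81, 3, 4,4, 8,9 ] 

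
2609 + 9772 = 12381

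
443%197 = 49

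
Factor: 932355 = 3^2 *5^1 * 20719^1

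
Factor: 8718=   2^1 *3^1*1453^1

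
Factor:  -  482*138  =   - 2^2 * 3^1*23^1*241^1 = - 66516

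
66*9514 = 627924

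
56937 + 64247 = 121184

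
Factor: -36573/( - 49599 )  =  3^ ( - 2 )*11^( - 1)*73^1 = 73/99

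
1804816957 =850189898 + 954627059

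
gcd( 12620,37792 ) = 4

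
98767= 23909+74858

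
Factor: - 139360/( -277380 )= 104/207  =  2^3 * 3^( - 2 )*13^1*23^( - 1)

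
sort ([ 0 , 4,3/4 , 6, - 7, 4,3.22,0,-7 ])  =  [ - 7, - 7, 0, 0,3/4,3.22, 4,4,6]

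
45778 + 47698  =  93476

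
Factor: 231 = 3^1*7^1*11^1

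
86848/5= 86848/5=17369.60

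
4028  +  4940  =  8968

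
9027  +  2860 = 11887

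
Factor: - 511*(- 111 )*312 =17696952 = 2^3*3^2 *7^1*13^1 *37^1*73^1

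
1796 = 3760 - 1964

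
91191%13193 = 12033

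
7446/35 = 212 + 26/35 = 212.74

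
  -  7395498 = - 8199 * 902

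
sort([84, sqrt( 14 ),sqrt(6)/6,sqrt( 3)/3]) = [ sqrt( 6) /6,sqrt( 3)/3,sqrt(14) , 84]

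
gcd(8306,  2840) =2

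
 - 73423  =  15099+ - 88522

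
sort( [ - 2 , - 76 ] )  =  [ - 76, - 2 ] 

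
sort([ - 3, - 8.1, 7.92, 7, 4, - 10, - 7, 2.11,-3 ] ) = [ - 10, - 8.1, - 7, - 3,-3, 2.11 , 4,  7, 7.92] 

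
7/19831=1/2833 = 0.00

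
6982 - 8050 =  - 1068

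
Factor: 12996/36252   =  19^1* 53^( - 1 )= 19/53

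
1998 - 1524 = 474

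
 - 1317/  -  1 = 1317/1 = 1317.00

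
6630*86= 570180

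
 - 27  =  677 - 704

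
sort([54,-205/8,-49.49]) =[ - 49.49, - 205/8,54 ]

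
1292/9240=323/2310 = 0.14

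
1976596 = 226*8746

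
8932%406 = 0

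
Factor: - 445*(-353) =5^1*89^1 * 353^1 = 157085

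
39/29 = 1 + 10/29 = 1.34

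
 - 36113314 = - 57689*626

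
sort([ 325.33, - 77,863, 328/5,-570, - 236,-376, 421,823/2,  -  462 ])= [ - 570,  -  462, - 376, - 236, - 77,328/5, 325.33,823/2, 421, 863 ]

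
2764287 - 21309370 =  - 18545083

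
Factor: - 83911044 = -2^2 * 3^1*7^1 *998941^1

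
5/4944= 5/4944  =  0.00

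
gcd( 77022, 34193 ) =1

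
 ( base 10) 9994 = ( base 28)ckq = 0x270a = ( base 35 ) 85J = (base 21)11DJ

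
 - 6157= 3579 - 9736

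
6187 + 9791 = 15978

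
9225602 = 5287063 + 3938539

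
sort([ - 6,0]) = [ - 6, 0] 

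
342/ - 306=-2 + 15/17 = -1.12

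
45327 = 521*87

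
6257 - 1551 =4706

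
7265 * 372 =2702580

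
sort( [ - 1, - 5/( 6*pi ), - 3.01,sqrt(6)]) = [ - 3.01, - 1,  -  5/( 6*  pi),sqrt(6) ] 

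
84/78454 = 42/39227 = 0.00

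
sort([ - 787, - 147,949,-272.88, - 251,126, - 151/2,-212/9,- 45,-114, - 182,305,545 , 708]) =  [ - 787,  -  272.88,-251 ,-182,-147, - 114,-151/2,-45,-212/9,126,305,545,708, 949]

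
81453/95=857 + 2/5 = 857.40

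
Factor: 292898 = 2^1*146449^1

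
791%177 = 83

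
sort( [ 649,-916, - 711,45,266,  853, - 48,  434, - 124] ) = [ - 916, - 711,-124, - 48, 45,266 , 434 , 649,853]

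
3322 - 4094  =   - 772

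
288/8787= 96/2929 = 0.03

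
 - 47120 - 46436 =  - 93556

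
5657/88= 5657/88 = 64.28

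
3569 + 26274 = 29843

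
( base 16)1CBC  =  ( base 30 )856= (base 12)4310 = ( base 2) 1110010111100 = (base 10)7356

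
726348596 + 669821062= 1396169658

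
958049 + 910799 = 1868848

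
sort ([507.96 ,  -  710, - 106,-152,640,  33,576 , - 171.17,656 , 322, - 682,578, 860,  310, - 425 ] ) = [  -  710, - 682, - 425, - 171.17, - 152, - 106, 33, 310,322,  507.96,576,578,640, 656,860 ]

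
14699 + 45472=60171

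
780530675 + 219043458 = 999574133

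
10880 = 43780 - 32900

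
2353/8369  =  2353/8369 = 0.28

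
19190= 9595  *2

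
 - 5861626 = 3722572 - 9584198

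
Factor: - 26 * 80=  -  2^5*5^1 * 13^1 = -2080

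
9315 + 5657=14972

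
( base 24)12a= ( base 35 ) i4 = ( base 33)j7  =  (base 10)634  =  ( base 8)1172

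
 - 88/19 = -5 + 7/19= -4.63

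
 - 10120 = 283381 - 293501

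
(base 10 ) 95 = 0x5f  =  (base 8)137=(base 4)1133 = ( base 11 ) 87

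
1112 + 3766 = 4878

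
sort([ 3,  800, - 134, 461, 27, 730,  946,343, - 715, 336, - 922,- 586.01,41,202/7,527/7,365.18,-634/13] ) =[ - 922 , - 715, - 586.01 , -134 ,-634/13, 3,27,202/7, 41,527/7,336,343,365.18,461,730, 800 , 946]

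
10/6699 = 10/6699 = 0.00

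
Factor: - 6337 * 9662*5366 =  -  328549952404 = - 2^2*2683^1*4831^1 *6337^1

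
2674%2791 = 2674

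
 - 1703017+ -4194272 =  - 5897289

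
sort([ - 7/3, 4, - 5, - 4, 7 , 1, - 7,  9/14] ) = [ - 7, - 5, - 4, - 7/3, 9/14,1, 4,7]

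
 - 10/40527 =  - 10/40527 = -0.00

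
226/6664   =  113/3332= 0.03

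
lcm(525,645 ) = 22575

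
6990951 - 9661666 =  - 2670715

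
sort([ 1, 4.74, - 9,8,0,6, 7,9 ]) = [  -  9, 0 , 1,4.74,6 , 7,8,9]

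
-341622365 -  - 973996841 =632374476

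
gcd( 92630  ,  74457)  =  1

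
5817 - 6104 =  - 287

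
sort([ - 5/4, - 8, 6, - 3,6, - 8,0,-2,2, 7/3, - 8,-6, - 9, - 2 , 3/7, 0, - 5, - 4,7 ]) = [  -  9, - 8,-8, - 8, - 6  , - 5, - 4, - 3, - 2, - 2, - 5/4,0,0,3/7 , 2,  7/3,6, 6, 7 ]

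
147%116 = 31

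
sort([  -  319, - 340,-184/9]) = [ - 340 ,-319,-184/9 ]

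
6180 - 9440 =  - 3260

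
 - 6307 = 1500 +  - 7807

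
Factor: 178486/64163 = 854/307 = 2^1* 7^1 *61^1*307^(-1)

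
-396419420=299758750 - 696178170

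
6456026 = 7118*907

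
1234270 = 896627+337643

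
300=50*6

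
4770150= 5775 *826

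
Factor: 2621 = 2621^1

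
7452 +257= 7709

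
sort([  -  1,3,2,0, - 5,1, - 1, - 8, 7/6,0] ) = [ -8, - 5,-1, - 1, 0,0, 1, 7/6,2,3]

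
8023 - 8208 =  - 185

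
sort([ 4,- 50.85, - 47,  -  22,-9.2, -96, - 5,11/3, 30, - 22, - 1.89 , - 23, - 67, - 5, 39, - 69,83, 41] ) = [ - 96, -69, - 67, - 50.85,-47, - 23, - 22, - 22, - 9.2, - 5, -5, - 1.89, 11/3,4,30, 39, 41,83 ] 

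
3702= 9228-5526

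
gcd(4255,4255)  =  4255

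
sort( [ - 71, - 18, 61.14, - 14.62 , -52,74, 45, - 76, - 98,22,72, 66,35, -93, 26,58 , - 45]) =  [ - 98, - 93, - 76, - 71, - 52, - 45, - 18, - 14.62,22, 26,35,45, 58, 61.14,66, 72,74] 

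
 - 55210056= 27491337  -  82701393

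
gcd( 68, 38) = 2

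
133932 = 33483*4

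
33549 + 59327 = 92876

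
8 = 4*2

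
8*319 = 2552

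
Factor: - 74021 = -74021^1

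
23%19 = 4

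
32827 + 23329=56156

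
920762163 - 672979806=247782357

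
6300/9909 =700/1101 =0.64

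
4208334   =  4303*978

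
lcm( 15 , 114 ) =570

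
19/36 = 19/36 = 0.53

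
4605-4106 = 499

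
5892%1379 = 376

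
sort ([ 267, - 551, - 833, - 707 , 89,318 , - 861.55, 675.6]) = [ - 861.55 , - 833, - 707, - 551,89,267,318,675.6 ]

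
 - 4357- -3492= - 865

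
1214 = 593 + 621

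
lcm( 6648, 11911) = 285864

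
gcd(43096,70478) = 2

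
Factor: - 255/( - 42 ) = 85/14   =  2^(  -  1 )*5^1 *7^( - 1 )*17^1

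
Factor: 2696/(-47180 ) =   -  2/35 = - 2^1*5^( - 1 )*7^( - 1 )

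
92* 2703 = 248676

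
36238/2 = 18119 = 18119.00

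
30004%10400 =9204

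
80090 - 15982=64108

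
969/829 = 1 +140/829 = 1.17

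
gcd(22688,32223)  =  1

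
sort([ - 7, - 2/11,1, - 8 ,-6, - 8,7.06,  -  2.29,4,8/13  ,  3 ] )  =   [ - 8, - 8, - 7, - 6, - 2.29, - 2/11, 8/13,1,3, 4,7.06 ] 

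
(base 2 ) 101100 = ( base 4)230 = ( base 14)32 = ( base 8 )54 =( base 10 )44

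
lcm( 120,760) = 2280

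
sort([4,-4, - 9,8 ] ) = [ - 9,-4, 4,8]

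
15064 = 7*2152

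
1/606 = 1/606 = 0.00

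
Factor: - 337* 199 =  - 199^1*337^1 = - 67063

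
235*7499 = 1762265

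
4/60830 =2/30415 = 0.00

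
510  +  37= 547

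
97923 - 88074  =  9849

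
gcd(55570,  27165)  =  5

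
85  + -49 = 36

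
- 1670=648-2318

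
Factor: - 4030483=-4030483^1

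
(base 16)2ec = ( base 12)524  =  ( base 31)o4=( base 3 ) 1000201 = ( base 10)748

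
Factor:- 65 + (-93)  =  -2^1*79^1 = - 158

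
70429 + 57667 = 128096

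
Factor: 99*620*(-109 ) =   -  2^2* 3^2*5^1*11^1*31^1*109^1 = - 6690420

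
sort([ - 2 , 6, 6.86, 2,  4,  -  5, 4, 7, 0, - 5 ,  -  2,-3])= [ - 5, -5, - 3, - 2, - 2,0 , 2,4,  4, 6, 6.86,7]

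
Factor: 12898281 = 3^1*11^1*269^1*1453^1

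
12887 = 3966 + 8921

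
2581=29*89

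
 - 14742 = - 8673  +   - 6069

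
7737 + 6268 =14005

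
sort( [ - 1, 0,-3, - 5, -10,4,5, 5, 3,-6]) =[  -  10, -6,-5, - 3, - 1, 0, 3,4,5, 5]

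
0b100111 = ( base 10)39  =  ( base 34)15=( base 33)16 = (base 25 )1e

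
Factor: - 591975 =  - 3^3*5^2*877^1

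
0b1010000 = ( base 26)32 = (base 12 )68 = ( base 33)2E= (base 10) 80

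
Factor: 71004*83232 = 2^7*3^3*17^2*61^1*97^1 = 5909804928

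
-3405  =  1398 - 4803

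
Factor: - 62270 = - 2^1*5^1*13^1*479^1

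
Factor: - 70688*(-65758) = 4648301504=2^6 * 7^2*11^1*47^2*61^1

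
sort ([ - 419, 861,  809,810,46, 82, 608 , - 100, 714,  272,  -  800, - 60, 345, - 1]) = [  -  800, - 419,-100,-60, - 1, 46 , 82 , 272,345 , 608, 714,  809,  810, 861 ] 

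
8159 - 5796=2363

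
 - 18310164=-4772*3837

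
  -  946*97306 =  - 92051476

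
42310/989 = 42310/989 = 42.78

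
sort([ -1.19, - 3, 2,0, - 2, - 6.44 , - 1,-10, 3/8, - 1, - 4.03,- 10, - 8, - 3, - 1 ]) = [ -10, - 10, - 8, - 6.44, - 4.03, - 3, - 3,- 2,  -  1.19, - 1, - 1, - 1,0  ,  3/8, 2] 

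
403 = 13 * 31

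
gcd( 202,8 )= 2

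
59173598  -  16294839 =42878759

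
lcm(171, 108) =2052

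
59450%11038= 4260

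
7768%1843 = 396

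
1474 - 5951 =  - 4477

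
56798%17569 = 4091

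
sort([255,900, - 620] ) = [- 620, 255, 900 ]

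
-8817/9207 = - 1 + 130/3069 = - 0.96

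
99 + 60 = 159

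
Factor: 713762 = 2^1*7^1*17^1*2999^1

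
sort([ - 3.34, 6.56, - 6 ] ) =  [ - 6, - 3.34, 6.56] 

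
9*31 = 279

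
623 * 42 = 26166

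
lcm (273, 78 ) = 546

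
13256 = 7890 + 5366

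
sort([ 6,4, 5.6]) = [4, 5.6, 6]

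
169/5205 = 169/5205 = 0.03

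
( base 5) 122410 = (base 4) 1021322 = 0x127a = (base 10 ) 4730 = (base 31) 4SI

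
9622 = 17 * 566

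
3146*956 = 3007576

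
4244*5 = 21220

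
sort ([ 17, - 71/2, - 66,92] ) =[ - 66,-71/2,17,92 ] 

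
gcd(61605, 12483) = 9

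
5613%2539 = 535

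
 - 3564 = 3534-7098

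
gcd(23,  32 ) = 1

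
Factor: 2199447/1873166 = 2^( - 1)*3^3 * 23^ (-1) * 29^1*43^( - 1 )  *53^2*947^( - 1 ) 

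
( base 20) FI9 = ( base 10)6369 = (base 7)24366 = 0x18e1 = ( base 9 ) 8656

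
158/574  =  79/287 = 0.28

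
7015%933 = 484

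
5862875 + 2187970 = 8050845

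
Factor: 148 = 2^2*37^1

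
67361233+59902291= 127263524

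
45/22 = 45/22 = 2.05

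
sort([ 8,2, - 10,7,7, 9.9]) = [ - 10, 2, 7,7, 8,9.9]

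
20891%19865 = 1026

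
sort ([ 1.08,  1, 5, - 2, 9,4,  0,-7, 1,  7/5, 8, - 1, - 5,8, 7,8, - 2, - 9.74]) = [  -  9.74 , - 7, - 5, - 2,-2,-1, 0 , 1,1,  1.08,7/5, 4, 5, 7, 8,8, 8, 9]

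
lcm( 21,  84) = 84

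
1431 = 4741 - 3310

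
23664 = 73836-50172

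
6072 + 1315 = 7387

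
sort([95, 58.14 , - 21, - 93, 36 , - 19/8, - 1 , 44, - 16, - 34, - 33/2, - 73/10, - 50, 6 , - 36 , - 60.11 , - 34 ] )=[ - 93, - 60.11 , - 50,-36,- 34, - 34, - 21, - 33/2, - 16, - 73/10,- 19/8, -1 , 6,36 , 44, 58.14, 95] 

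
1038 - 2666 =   -  1628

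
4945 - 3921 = 1024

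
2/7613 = 2/7613 = 0.00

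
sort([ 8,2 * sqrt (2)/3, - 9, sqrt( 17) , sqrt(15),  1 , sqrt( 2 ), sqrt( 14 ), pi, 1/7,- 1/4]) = [ - 9, - 1/4, 1/7,2 * sqrt(2 )/3, 1, sqrt( 2), pi,sqrt( 14), sqrt( 15),sqrt( 17) , 8]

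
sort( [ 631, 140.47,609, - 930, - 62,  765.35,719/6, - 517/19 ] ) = [ - 930, -62, - 517/19, 719/6, 140.47,609,631,765.35 ] 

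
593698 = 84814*7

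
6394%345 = 184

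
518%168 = 14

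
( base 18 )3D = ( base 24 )2J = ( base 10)67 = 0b1000011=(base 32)23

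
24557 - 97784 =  - 73227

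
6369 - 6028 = 341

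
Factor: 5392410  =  2^1*3^1*5^1*173^1*1039^1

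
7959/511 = 1137/73 = 15.58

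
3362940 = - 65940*(-51 ) 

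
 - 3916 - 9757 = -13673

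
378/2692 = 189/1346 = 0.14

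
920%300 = 20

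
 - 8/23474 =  -1 + 11733/11737 = - 0.00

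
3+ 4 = 7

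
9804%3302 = 3200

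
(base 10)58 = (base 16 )3A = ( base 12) 4A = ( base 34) 1O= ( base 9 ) 64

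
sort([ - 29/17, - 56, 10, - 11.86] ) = [ - 56, -11.86, - 29/17,10]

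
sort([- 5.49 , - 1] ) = [- 5.49,  -  1 ]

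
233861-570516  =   - 336655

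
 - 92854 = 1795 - 94649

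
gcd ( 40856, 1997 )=1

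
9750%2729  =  1563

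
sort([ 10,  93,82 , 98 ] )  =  [10, 82,93,98]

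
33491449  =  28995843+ 4495606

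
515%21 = 11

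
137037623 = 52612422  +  84425201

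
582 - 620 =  - 38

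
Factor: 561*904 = 2^3*3^1 * 11^1*17^1*113^1= 507144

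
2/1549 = 2/1549 = 0.00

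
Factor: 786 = 2^1*3^1*131^1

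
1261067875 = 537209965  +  723857910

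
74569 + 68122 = 142691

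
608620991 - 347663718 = 260957273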